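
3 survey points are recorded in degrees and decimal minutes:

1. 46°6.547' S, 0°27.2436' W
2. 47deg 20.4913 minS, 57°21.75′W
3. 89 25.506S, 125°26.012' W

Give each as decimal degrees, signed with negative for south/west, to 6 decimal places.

1. -46.109117, -0.454060
2. -47.341522, -57.362500
3. -89.425100, -125.433533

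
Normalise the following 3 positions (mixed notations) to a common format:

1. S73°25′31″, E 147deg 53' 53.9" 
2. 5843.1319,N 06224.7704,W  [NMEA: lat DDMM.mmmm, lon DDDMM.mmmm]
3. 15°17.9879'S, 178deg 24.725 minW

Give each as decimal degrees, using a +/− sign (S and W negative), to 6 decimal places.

1. -73.425278, 147.898306
2. 58.718865, -62.412840
3. -15.299798, -178.412083

Point 1:
  Latitude: 25′ + 31″ = 25.51667′; 73 + 25.51667/60 = 73.4252778
  hemisphere S, so the sign is −
  λ: 147 + 53/60 + 53.9/3600 = 147.8983056
  E ⇒ keep positive
Point 2:
  Lat: degrees = first 2 digits = 58, minutes = 43.1319; 58 + 43.1319/60 = 58.7188650
  N ⇒ keep positive
  Lon: split at 3 digits → 062° and 24.7704′; 62 + 24.7704/60 = 62.4128400
  W ⇒ negate
Point 3:
  φ: 15 + 17.9879/60 = 15.2997983
  S → negative
  Longitude: 178 + 24.725/60 = 178.4120833
  W ⇒ negate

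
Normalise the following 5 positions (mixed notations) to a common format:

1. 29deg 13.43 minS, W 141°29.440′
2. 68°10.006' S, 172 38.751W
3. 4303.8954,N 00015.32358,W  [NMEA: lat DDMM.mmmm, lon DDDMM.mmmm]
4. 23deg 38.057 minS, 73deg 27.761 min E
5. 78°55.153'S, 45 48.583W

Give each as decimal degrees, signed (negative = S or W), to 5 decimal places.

1. -29.22383, -141.49067
2. -68.16677, -172.64585
3. 43.06492, -0.25539
4. -23.63428, 73.46268
5. -78.91922, -45.80972

Point 1:
  Lat: 29 + 13.43/60 = 29.223833
  hemisphere S, so the sign is −
  Lon: 141 + 29.44/60 = 141.490667
  W ⇒ negate
Point 2:
  Latitude: 10.006′ = 0.166767°; total 68.166767
  hemisphere S, so the sign is −
  λ: 38.751′ = 0.645850°; total 172.645850
  W ⇒ negate
Point 3:
  Latitude: split at 2 digits → 43° and 3.8954′; 43 + 3.8954/60 = 43.064923
  N ⇒ keep positive
  Longitude: degrees = first 3 digits = 0, minutes = 15.32358; 0 + 15.32358/60 = 0.255393
  W → negative
Point 4:
  Latitude: 23 + 38.057/60 = 23.634283
  S → negative
  Longitude: 27.761′ = 0.462683°; total 73.462683
  E ⇒ keep positive
Point 5:
  Lat: 55.153′ = 0.919217°; total 78.919217
  hemisphere S, so the sign is −
  Longitude: 48.583′ = 0.809717°; total 45.809717
  W ⇒ negate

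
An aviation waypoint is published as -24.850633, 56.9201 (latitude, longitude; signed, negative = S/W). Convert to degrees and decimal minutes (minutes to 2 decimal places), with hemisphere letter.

Latitude is negative → S; |value| = 24.850633
φ: fractional part 0.850633 → 51.0380 minutes
Lon: 56° + 0.920100 × 60 = 56° 55.2060′

24° 51.04′ S, 56° 55.21′ E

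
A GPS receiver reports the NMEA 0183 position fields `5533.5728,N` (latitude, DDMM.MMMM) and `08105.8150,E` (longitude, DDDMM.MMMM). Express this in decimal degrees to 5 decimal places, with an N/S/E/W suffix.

55.55955° N, 81.09692° E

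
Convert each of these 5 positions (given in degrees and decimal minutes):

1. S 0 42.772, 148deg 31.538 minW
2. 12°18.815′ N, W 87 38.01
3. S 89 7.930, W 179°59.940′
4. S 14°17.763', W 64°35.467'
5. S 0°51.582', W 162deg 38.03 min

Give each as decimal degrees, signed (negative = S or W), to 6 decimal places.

Point 1:
  Lat: 42.772′ = 0.712867°; total 0.7128667
  S ⇒ negate
  λ: 148 + 31.538/60 = 148.5256333
  hemisphere W, so the sign is −
Point 2:
  Latitude: 18.815′ = 0.313583°; total 12.3135833
  N ⇒ keep positive
  Lon: 87 + 38.01/60 = 87.6335000
  W ⇒ negate
Point 3:
  Lat: 89 + 7.93/60 = 89.1321667
  hemisphere S, so the sign is −
  λ: 59.94′ = 0.999000°; total 179.9990000
  W ⇒ negate
Point 4:
  φ: 17.763′ = 0.296050°; total 14.2960500
  hemisphere S, so the sign is −
  Lon: 35.467′ = 0.591117°; total 64.5911167
  W → negative
Point 5:
  Latitude: 51.582′ = 0.859700°; total 0.8597000
  S → negative
  Lon: 162 + 38.03/60 = 162.6338333
  W → negative

1. -0.712867, -148.525633
2. 12.313583, -87.633500
3. -89.132167, -179.999000
4. -14.296050, -64.591117
5. -0.859700, -162.633833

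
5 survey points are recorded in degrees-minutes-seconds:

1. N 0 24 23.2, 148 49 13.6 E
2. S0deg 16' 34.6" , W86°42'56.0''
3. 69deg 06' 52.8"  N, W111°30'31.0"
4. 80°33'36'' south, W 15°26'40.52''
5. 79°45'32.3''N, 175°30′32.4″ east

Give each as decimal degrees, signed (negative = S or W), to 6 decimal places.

1. 0.406444, 148.820444
2. -0.276278, -86.715556
3. 69.114667, -111.508611
4. -80.560000, -15.444589
5. 79.758972, 175.509000

Point 1:
  Latitude: 24′ + 23.2″ = 24.38667′; 0 + 24.38667/60 = 0.4064444
  N ⇒ keep positive
  Lon: 148° + 49/60 + 13.6/3600 = 148 + 0.816667 + 0.003778 = 148.8204444
  E → positive
Point 2:
  φ: 0° + 16/60 + 34.6/3600 = 0 + 0.266667 + 0.009611 = 0.2762778
  hemisphere S, so the sign is −
  Lon: 42′ + 56″ = 42.93333′; 86 + 42.93333/60 = 86.7155556
  W ⇒ negate
Point 3:
  Latitude: 6′ + 52.8″ = 6.88000′; 69 + 6.88000/60 = 69.1146667
  N ⇒ keep positive
  λ: 111 + 30/60 + 31/3600 = 111.5086111
  W → negative
Point 4:
  Latitude: 80° + 33/60 + 36/3600 = 80 + 0.550000 + 0.010000 = 80.5600000
  hemisphere S, so the sign is −
  Lon: 26′ + 40.52″ = 26.67533′; 15 + 26.67533/60 = 15.4445889
  W ⇒ negate
Point 5:
  Latitude: 79 + 45/60 + 32.3/3600 = 79.7589722
  N → positive
  λ: 175° + 30/60 + 32.4/3600 = 175 + 0.500000 + 0.009000 = 175.5090000
  E → positive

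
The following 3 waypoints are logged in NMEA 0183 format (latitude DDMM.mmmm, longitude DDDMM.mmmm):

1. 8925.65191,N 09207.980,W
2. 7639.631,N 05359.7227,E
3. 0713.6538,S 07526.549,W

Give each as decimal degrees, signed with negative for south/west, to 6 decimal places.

Point 1:
  φ: degrees = first 2 digits = 89, minutes = 25.65191; 89 + 25.65191/60 = 89.4275318
  N ⇒ keep positive
  Lon: degrees = first 3 digits = 92, minutes = 7.98; 92 + 7.98/60 = 92.1330000
  W → negative
Point 2:
  Latitude: degrees = first 2 digits = 76, minutes = 39.631; 76 + 39.631/60 = 76.6605167
  N → positive
  λ: split at 3 digits → 053° and 59.7227′; 53 + 59.7227/60 = 53.9953783
  E → positive
Point 3:
  φ: split at 2 digits → 07° and 13.6538′; 7 + 13.6538/60 = 7.2275633
  S → negative
  Longitude: degrees = first 3 digits = 75, minutes = 26.549; 75 + 26.549/60 = 75.4424833
  hemisphere W, so the sign is −

1. 89.427532, -92.133000
2. 76.660517, 53.995378
3. -7.227563, -75.442483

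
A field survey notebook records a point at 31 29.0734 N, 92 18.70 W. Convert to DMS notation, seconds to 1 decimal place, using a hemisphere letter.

φ: 29.07340′ → 29′ and 0.07340 × 60 = 4.404″
Longitude: 18.70000′ → 18′ and 0.70000 × 60 = 42.000″

31°29′4.4″ N, 92°18′42.0″ W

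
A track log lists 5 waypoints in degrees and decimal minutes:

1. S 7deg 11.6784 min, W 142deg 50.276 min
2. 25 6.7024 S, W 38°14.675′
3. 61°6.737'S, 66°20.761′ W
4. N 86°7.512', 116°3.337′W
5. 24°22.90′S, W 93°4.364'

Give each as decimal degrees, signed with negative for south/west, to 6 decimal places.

1. -7.194640, -142.837933
2. -25.111707, -38.244583
3. -61.112283, -66.346017
4. 86.125200, -116.055617
5. -24.381667, -93.072733

Point 1:
  Latitude: 7 + 11.6784/60 = 7.1946400
  S → negative
  Lon: 142 + 50.276/60 = 142.8379333
  W ⇒ negate
Point 2:
  Latitude: 25 + 6.7024/60 = 25.1117067
  S → negative
  λ: 14.675′ = 0.244583°; total 38.2445833
  W ⇒ negate
Point 3:
  Latitude: 61 + 6.737/60 = 61.1122833
  S ⇒ negate
  λ: 66 + 20.761/60 = 66.3460167
  W → negative
Point 4:
  Latitude: 86 + 7.512/60 = 86.1252000
  N ⇒ keep positive
  λ: 3.337′ = 0.055617°; total 116.0556167
  hemisphere W, so the sign is −
Point 5:
  Lat: 22.9′ = 0.381667°; total 24.3816667
  S ⇒ negate
  Lon: 4.364′ = 0.072733°; total 93.0727333
  W → negative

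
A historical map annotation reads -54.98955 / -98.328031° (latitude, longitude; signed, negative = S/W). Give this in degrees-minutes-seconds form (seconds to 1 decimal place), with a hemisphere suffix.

54°59′22.4″ S, 98°19′40.9″ W

Latitude is negative → S; |value| = 54.989550
Latitude: whole degrees 54; 59.37300′ → 59′ and 22.380″
Longitude is negative → W; |value| = 98.328031
Longitude: 0.328031° → 19.68186′; 0.68186 × 60 = 40.912″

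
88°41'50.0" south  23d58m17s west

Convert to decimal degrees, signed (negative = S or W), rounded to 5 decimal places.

φ: 88° + 41/60 + 50/3600 = 88 + 0.683333 + 0.013889 = 88.697222
hemisphere S, so the sign is −
Lon: 23° + 58/60 + 17/3600 = 23 + 0.966667 + 0.004722 = 23.971389
hemisphere W, so the sign is −

-88.69722, -23.97139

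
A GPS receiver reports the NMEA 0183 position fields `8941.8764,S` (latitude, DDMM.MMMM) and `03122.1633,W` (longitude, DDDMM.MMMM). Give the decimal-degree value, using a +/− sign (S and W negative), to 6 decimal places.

Latitude: degrees = first 2 digits = 89, minutes = 41.8764; 89 + 41.8764/60 = 89.6979400
S → negative
Lon: split at 3 digits → 031° and 22.1633′; 31 + 22.1633/60 = 31.3693883
hemisphere W, so the sign is −

-89.697940, -31.369388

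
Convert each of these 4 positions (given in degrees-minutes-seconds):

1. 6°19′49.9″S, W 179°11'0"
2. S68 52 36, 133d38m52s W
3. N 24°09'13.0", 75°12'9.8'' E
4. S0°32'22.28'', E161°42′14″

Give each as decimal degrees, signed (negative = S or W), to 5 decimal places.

1. -6.33053, -179.18333
2. -68.87667, -133.64778
3. 24.15361, 75.20272
4. -0.53952, 161.70389

Point 1:
  Lat: 6 + 19/60 + 49.9/3600 = 6.330528
  S ⇒ negate
  Longitude: 179° + 11/60 + 0/3600 = 179 + 0.183333 + 0.000000 = 179.183333
  W → negative
Point 2:
  φ: 68° + 52/60 + 36/3600 = 68 + 0.866667 + 0.010000 = 68.876667
  hemisphere S, so the sign is −
  Longitude: 133 + 38/60 + 52/3600 = 133.647778
  hemisphere W, so the sign is −
Point 3:
  Latitude: 24 + 9/60 + 13/3600 = 24.153611
  N → positive
  Longitude: 75 + 12/60 + 9.8/3600 = 75.202722
  E → positive
Point 4:
  Lat: 0° + 32/60 + 22.28/3600 = 0 + 0.533333 + 0.006189 = 0.539522
  S → negative
  Lon: 161 + 42/60 + 14/3600 = 161.703889
  E → positive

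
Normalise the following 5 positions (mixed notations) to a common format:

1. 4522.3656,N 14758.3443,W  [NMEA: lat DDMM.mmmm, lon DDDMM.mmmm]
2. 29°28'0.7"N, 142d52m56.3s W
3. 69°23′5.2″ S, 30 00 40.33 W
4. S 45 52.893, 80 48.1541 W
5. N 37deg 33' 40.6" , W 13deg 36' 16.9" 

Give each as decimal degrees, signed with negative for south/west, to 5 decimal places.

1. 45.37276, -147.97241
2. 29.46686, -142.88231
3. -69.38478, -30.01120
4. -45.88155, -80.80257
5. 37.56128, -13.60469

Point 1:
  Lat: degrees = first 2 digits = 45, minutes = 22.3656; 45 + 22.3656/60 = 45.372760
  N → positive
  Longitude: split at 3 digits → 147° and 58.3443′; 147 + 58.3443/60 = 147.972405
  W → negative
Point 2:
  Latitude: 28′ + 0.7″ = 28.01167′; 29 + 28.01167/60 = 29.466861
  N → positive
  Longitude: 142° + 52/60 + 56.3/3600 = 142 + 0.866667 + 0.015639 = 142.882306
  W ⇒ negate
Point 3:
  Lat: 69° + 23/60 + 5.2/3600 = 69 + 0.383333 + 0.001444 = 69.384778
  S ⇒ negate
  Longitude: 0′ + 40.33″ = 0.67217′; 30 + 0.67217/60 = 30.011203
  W → negative
Point 4:
  Latitude: 45 + 52.893/60 = 45.881550
  S → negative
  Lon: 48.1541′ = 0.802568°; total 80.802568
  W → negative
Point 5:
  Lat: 37° + 33/60 + 40.6/3600 = 37 + 0.550000 + 0.011278 = 37.561278
  N → positive
  λ: 13° + 36/60 + 16.9/3600 = 13 + 0.600000 + 0.004694 = 13.604694
  W ⇒ negate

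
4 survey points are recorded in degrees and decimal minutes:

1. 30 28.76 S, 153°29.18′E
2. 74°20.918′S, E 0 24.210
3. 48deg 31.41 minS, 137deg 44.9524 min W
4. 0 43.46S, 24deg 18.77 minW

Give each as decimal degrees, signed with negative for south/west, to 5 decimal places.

Point 1:
  Latitude: 28.76′ = 0.479333°; total 30.479333
  hemisphere S, so the sign is −
  Lon: 29.18′ = 0.486333°; total 153.486333
  E ⇒ keep positive
Point 2:
  Latitude: 20.918′ = 0.348633°; total 74.348633
  S ⇒ negate
  λ: 0 + 24.21/60 = 0.403500
  E ⇒ keep positive
Point 3:
  Latitude: 48 + 31.41/60 = 48.523500
  hemisphere S, so the sign is −
  λ: 44.9524′ = 0.749207°; total 137.749207
  W → negative
Point 4:
  Lat: 43.46′ = 0.724333°; total 0.724333
  S ⇒ negate
  Longitude: 24 + 18.77/60 = 24.312833
  W ⇒ negate

1. -30.47933, 153.48633
2. -74.34863, 0.40350
3. -48.52350, -137.74921
4. -0.72433, -24.31283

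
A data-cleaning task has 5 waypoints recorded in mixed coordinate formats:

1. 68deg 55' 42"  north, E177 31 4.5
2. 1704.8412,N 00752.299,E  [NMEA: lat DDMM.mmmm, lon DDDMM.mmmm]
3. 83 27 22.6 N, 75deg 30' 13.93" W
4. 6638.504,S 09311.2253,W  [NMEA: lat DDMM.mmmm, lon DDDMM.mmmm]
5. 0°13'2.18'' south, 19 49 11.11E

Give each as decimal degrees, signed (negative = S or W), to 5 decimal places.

1. 68.92833, 177.51792
2. 17.08069, 7.87165
3. 83.45628, -75.50387
4. -66.64173, -93.18709
5. -0.21727, 19.81975

Point 1:
  φ: 68° + 55/60 + 42/3600 = 68 + 0.916667 + 0.011667 = 68.928333
  N → positive
  Longitude: 177 + 31/60 + 4.5/3600 = 177.517917
  E ⇒ keep positive
Point 2:
  φ: split at 2 digits → 17° and 4.8412′; 17 + 4.8412/60 = 17.080687
  N → positive
  λ: split at 3 digits → 007° and 52.299′; 7 + 52.299/60 = 7.871650
  E → positive
Point 3:
  Lat: 83 + 27/60 + 22.6/3600 = 83.456278
  N ⇒ keep positive
  Longitude: 30′ + 13.93″ = 30.23217′; 75 + 30.23217/60 = 75.503869
  W ⇒ negate
Point 4:
  Latitude: split at 2 digits → 66° and 38.504′; 66 + 38.504/60 = 66.641733
  S ⇒ negate
  Lon: split at 3 digits → 093° and 11.2253′; 93 + 11.2253/60 = 93.187088
  hemisphere W, so the sign is −
Point 5:
  Latitude: 0 + 13/60 + 2.18/3600 = 0.217272
  hemisphere S, so the sign is −
  λ: 19 + 49/60 + 11.11/3600 = 19.819753
  E → positive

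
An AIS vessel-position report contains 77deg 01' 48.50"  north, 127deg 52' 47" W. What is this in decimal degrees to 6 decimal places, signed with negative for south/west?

Latitude: 77° + 1/60 + 48.5/3600 = 77 + 0.016667 + 0.013472 = 77.0301389
N ⇒ keep positive
Lon: 52′ + 47″ = 52.78333′; 127 + 52.78333/60 = 127.8797222
hemisphere W, so the sign is −

77.030139, -127.879722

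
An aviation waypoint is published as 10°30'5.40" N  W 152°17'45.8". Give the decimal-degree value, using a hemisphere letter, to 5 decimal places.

10.50150° N, 152.29606° W

Latitude: 10 + 30/60 + 5.4/3600 = 10.501500
λ: 152° + 17/60 + 45.8/3600 = 152 + 0.283333 + 0.012722 = 152.296056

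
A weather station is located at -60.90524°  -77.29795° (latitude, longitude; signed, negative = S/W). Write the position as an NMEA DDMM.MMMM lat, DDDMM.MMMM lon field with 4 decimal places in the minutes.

Latitude is negative → S; |value| = 60.905240
φ: fractional part 0.905240 → 54.314400 minutes
Longitude is negative → W; |value| = 77.297950
λ: 77° + 0.297950 × 60 = 77° 17.877000′

6054.3144,S / 07717.8770,W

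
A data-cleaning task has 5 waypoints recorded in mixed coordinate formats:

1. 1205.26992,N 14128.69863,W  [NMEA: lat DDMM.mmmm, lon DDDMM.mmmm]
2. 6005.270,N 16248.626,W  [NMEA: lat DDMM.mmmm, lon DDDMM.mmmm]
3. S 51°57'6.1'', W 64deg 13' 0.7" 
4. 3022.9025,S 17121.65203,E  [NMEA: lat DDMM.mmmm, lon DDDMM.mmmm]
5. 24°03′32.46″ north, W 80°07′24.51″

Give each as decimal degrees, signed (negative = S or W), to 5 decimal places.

1. 12.08783, -141.47831
2. 60.08783, -162.81043
3. -51.95169, -64.21686
4. -30.38171, 171.36087
5. 24.05902, -80.12348

Point 1:
  Latitude: degrees = first 2 digits = 12, minutes = 5.26992; 12 + 5.26992/60 = 12.087832
  N → positive
  λ: degrees = first 3 digits = 141, minutes = 28.69863; 141 + 28.69863/60 = 141.478311
  W ⇒ negate
Point 2:
  φ: split at 2 digits → 60° and 5.27′; 60 + 5.27/60 = 60.087833
  N → positive
  λ: degrees = first 3 digits = 162, minutes = 48.626; 162 + 48.626/60 = 162.810433
  W ⇒ negate
Point 3:
  φ: 57′ + 6.1″ = 57.10167′; 51 + 57.10167/60 = 51.951694
  S ⇒ negate
  λ: 13′ + 0.7″ = 13.01167′; 64 + 13.01167/60 = 64.216861
  W ⇒ negate
Point 4:
  Latitude: degrees = first 2 digits = 30, minutes = 22.9025; 30 + 22.9025/60 = 30.381708
  hemisphere S, so the sign is −
  Lon: degrees = first 3 digits = 171, minutes = 21.65203; 171 + 21.65203/60 = 171.360867
  E → positive
Point 5:
  Lat: 24 + 3/60 + 32.46/3600 = 24.059017
  N ⇒ keep positive
  Longitude: 80 + 7/60 + 24.51/3600 = 80.123475
  W → negative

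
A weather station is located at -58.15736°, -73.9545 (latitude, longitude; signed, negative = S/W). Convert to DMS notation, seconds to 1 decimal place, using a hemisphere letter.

Latitude is negative → S; |value| = 58.157360
Latitude: whole degrees 58; 9.44160′ → 9′ and 26.496″
Longitude is negative → W; |value| = 73.954500
λ: 0.954500 × 60 = 57.27000′ → 57′, remainder × 60 = 16.200″

58°09′26.5″ S, 73°57′16.2″ W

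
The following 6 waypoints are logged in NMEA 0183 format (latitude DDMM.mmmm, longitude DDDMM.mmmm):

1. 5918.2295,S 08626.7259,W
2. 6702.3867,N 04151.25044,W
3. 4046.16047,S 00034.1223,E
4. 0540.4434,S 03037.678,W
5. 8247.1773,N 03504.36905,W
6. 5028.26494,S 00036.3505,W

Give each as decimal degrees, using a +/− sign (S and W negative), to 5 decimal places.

Point 1:
  φ: degrees = first 2 digits = 59, minutes = 18.2295; 59 + 18.2295/60 = 59.303825
  S ⇒ negate
  Longitude: split at 3 digits → 086° and 26.7259′; 86 + 26.7259/60 = 86.445432
  W → negative
Point 2:
  φ: degrees = first 2 digits = 67, minutes = 2.3867; 67 + 2.3867/60 = 67.039778
  N → positive
  Lon: split at 3 digits → 041° and 51.25044′; 41 + 51.25044/60 = 41.854174
  W ⇒ negate
Point 3:
  φ: degrees = first 2 digits = 40, minutes = 46.16047; 40 + 46.16047/60 = 40.769341
  hemisphere S, so the sign is −
  Lon: split at 3 digits → 000° and 34.1223′; 0 + 34.1223/60 = 0.568705
  E → positive
Point 4:
  φ: degrees = first 2 digits = 5, minutes = 40.4434; 5 + 40.4434/60 = 5.674057
  S → negative
  Lon: split at 3 digits → 030° and 37.678′; 30 + 37.678/60 = 30.627967
  hemisphere W, so the sign is −
Point 5:
  Latitude: degrees = first 2 digits = 82, minutes = 47.1773; 82 + 47.1773/60 = 82.786288
  N ⇒ keep positive
  Lon: split at 3 digits → 035° and 4.36905′; 35 + 4.36905/60 = 35.072818
  W → negative
Point 6:
  Lat: degrees = first 2 digits = 50, minutes = 28.26494; 50 + 28.26494/60 = 50.471082
  S ⇒ negate
  Lon: split at 3 digits → 000° and 36.3505′; 0 + 36.3505/60 = 0.605842
  W → negative

1. -59.30383, -86.44543
2. 67.03978, -41.85417
3. -40.76934, 0.56871
4. -5.67406, -30.62797
5. 82.78629, -35.07282
6. -50.47108, -0.60584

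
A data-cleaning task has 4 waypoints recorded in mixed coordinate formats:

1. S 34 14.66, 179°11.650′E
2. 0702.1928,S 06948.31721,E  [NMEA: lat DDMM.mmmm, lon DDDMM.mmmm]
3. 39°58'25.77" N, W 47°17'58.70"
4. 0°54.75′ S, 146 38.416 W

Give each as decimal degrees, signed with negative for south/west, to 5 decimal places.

1. -34.24433, 179.19417
2. -7.03655, 69.80529
3. 39.97383, -47.29964
4. -0.91250, -146.64027

Point 1:
  Lat: 14.66′ = 0.244333°; total 34.244333
  hemisphere S, so the sign is −
  Longitude: 11.65′ = 0.194167°; total 179.194167
  E → positive
Point 2:
  Latitude: degrees = first 2 digits = 7, minutes = 2.1928; 7 + 2.1928/60 = 7.036547
  hemisphere S, so the sign is −
  λ: split at 3 digits → 069° and 48.31721′; 69 + 48.31721/60 = 69.805287
  E ⇒ keep positive
Point 3:
  φ: 58′ + 25.77″ = 58.42950′; 39 + 58.42950/60 = 39.973825
  N → positive
  Longitude: 17′ + 58.7″ = 17.97833′; 47 + 17.97833/60 = 47.299639
  W ⇒ negate
Point 4:
  Latitude: 54.75′ = 0.912500°; total 0.912500
  S → negative
  Longitude: 146 + 38.416/60 = 146.640267
  W → negative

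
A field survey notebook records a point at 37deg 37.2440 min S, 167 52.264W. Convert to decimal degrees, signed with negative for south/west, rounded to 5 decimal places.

-37.62073, -167.87107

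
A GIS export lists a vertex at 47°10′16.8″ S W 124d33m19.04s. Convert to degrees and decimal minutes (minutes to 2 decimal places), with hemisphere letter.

Lat: seconds/60 = 0.28000; minutes = 10 + 0.28000 = 10.2800
Lon: seconds/60 = 0.31733; minutes = 33 + 0.31733 = 33.3173

47° 10.28′ S, 124° 33.32′ W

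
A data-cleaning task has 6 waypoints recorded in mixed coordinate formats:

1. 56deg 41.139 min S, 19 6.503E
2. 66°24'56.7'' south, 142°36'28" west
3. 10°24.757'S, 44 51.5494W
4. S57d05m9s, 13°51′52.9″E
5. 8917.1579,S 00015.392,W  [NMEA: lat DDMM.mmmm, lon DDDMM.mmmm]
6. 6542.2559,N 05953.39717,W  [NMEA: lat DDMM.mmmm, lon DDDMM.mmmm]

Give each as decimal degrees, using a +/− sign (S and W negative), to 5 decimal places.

Point 1:
  Lat: 56 + 41.139/60 = 56.685650
  S → negative
  Lon: 6.503′ = 0.108383°; total 19.108383
  E ⇒ keep positive
Point 2:
  φ: 66 + 24/60 + 56.7/3600 = 66.415750
  hemisphere S, so the sign is −
  λ: 142° + 36/60 + 28/3600 = 142 + 0.600000 + 0.007778 = 142.607778
  W ⇒ negate
Point 3:
  Latitude: 24.757′ = 0.412617°; total 10.412617
  S ⇒ negate
  Lon: 44 + 51.5494/60 = 44.859157
  hemisphere W, so the sign is −
Point 4:
  φ: 57 + 5/60 + 9/3600 = 57.085833
  S ⇒ negate
  Lon: 51′ + 52.9″ = 51.88167′; 13 + 51.88167/60 = 13.864694
  E → positive
Point 5:
  φ: split at 2 digits → 89° and 17.1579′; 89 + 17.1579/60 = 89.285965
  hemisphere S, so the sign is −
  Longitude: degrees = first 3 digits = 0, minutes = 15.392; 0 + 15.392/60 = 0.256533
  hemisphere W, so the sign is −
Point 6:
  Lat: degrees = first 2 digits = 65, minutes = 42.2559; 65 + 42.2559/60 = 65.704265
  N → positive
  λ: split at 3 digits → 059° and 53.39717′; 59 + 53.39717/60 = 59.889953
  hemisphere W, so the sign is −

1. -56.68565, 19.10838
2. -66.41575, -142.60778
3. -10.41262, -44.85916
4. -57.08583, 13.86469
5. -89.28597, -0.25653
6. 65.70427, -59.88995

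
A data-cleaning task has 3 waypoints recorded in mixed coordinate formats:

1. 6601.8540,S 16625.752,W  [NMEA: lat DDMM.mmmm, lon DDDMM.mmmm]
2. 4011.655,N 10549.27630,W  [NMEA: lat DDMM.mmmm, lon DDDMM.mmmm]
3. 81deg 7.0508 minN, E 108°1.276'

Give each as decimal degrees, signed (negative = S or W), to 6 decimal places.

1. -66.030900, -166.429200
2. 40.194250, -105.821272
3. 81.117513, 108.021267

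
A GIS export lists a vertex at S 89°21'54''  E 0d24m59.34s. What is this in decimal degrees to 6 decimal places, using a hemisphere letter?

89.365000° S, 0.416483° E

φ: 89° + 21/60 + 54/3600 = 89 + 0.350000 + 0.015000 = 89.3650000
λ: 0 + 24/60 + 59.34/3600 = 0.4164833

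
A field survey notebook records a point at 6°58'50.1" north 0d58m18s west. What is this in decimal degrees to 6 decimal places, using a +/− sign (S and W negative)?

Lat: 6 + 58/60 + 50.1/3600 = 6.9805833
N → positive
Lon: 0 + 58/60 + 18/3600 = 0.9716667
W → negative

6.980583, -0.971667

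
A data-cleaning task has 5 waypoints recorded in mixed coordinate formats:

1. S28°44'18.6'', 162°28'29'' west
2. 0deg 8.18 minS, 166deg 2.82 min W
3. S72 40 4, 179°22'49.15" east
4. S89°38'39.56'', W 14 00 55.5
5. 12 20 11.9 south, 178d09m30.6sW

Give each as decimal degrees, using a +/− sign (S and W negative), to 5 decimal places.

Point 1:
  φ: 44′ + 18.6″ = 44.31000′; 28 + 44.31000/60 = 28.738500
  S → negative
  Lon: 28′ + 29″ = 28.48333′; 162 + 28.48333/60 = 162.474722
  hemisphere W, so the sign is −
Point 2:
  Lat: 0 + 8.18/60 = 0.136333
  S ⇒ negate
  λ: 166 + 2.82/60 = 166.047000
  W → negative
Point 3:
  Latitude: 72° + 40/60 + 4/3600 = 72 + 0.666667 + 0.001111 = 72.667778
  hemisphere S, so the sign is −
  Longitude: 22′ + 49.15″ = 22.81917′; 179 + 22.81917/60 = 179.380319
  E ⇒ keep positive
Point 4:
  φ: 89° + 38/60 + 39.56/3600 = 89 + 0.633333 + 0.010989 = 89.644322
  hemisphere S, so the sign is −
  λ: 14 + 0/60 + 55.5/3600 = 14.015417
  W → negative
Point 5:
  φ: 12° + 20/60 + 11.9/3600 = 12 + 0.333333 + 0.003306 = 12.336639
  S → negative
  Lon: 9′ + 30.6″ = 9.51000′; 178 + 9.51000/60 = 178.158500
  hemisphere W, so the sign is −

1. -28.73850, -162.47472
2. -0.13633, -166.04700
3. -72.66778, 179.38032
4. -89.64432, -14.01542
5. -12.33664, -178.15850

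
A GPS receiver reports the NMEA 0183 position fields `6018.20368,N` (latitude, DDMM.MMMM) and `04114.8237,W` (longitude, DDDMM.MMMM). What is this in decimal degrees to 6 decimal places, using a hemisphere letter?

Latitude: split at 2 digits → 60° and 18.20368′; 60 + 18.20368/60 = 60.3033947
λ: degrees = first 3 digits = 41, minutes = 14.8237; 41 + 14.8237/60 = 41.2470617

60.303395° N, 41.247062° W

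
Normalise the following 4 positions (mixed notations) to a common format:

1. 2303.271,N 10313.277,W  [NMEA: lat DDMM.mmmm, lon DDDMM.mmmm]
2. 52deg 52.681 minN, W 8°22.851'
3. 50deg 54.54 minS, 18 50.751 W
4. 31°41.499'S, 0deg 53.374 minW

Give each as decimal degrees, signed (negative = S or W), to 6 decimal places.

1. 23.054517, -103.221283
2. 52.878017, -8.380850
3. -50.909000, -18.845850
4. -31.691650, -0.889567

Point 1:
  Lat: split at 2 digits → 23° and 3.271′; 23 + 3.271/60 = 23.0545167
  N ⇒ keep positive
  Longitude: degrees = first 3 digits = 103, minutes = 13.277; 103 + 13.277/60 = 103.2212833
  hemisphere W, so the sign is −
Point 2:
  Lat: 52.681′ = 0.878017°; total 52.8780167
  N ⇒ keep positive
  Longitude: 22.851′ = 0.380850°; total 8.3808500
  W ⇒ negate
Point 3:
  Lat: 54.54′ = 0.909000°; total 50.9090000
  S → negative
  λ: 50.751′ = 0.845850°; total 18.8458500
  W ⇒ negate
Point 4:
  Lat: 31 + 41.499/60 = 31.6916500
  S → negative
  λ: 0 + 53.374/60 = 0.8895667
  W → negative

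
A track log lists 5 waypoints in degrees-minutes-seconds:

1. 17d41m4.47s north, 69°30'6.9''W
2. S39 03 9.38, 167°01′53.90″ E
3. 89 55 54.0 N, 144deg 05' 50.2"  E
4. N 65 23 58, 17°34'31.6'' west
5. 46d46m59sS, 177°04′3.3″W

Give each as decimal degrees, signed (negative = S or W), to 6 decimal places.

Point 1:
  Lat: 17 + 41/60 + 4.47/3600 = 17.6845750
  N → positive
  Lon: 30′ + 6.9″ = 30.11500′; 69 + 30.11500/60 = 69.5019167
  hemisphere W, so the sign is −
Point 2:
  Lat: 39 + 3/60 + 9.38/3600 = 39.0526056
  S → negative
  λ: 167° + 1/60 + 53.9/3600 = 167 + 0.016667 + 0.014972 = 167.0316389
  E → positive
Point 3:
  Lat: 55′ + 54″ = 55.90000′; 89 + 55.90000/60 = 89.9316667
  N → positive
  λ: 5′ + 50.2″ = 5.83667′; 144 + 5.83667/60 = 144.0972778
  E ⇒ keep positive
Point 4:
  Latitude: 23′ + 58″ = 23.96667′; 65 + 23.96667/60 = 65.3994444
  N → positive
  Longitude: 17 + 34/60 + 31.6/3600 = 17.5754444
  hemisphere W, so the sign is −
Point 5:
  Latitude: 46° + 46/60 + 59/3600 = 46 + 0.766667 + 0.016389 = 46.7830556
  S → negative
  λ: 4′ + 3.3″ = 4.05500′; 177 + 4.05500/60 = 177.0675833
  hemisphere W, so the sign is −

1. 17.684575, -69.501917
2. -39.052606, 167.031639
3. 89.931667, 144.097278
4. 65.399444, -17.575444
5. -46.783056, -177.067583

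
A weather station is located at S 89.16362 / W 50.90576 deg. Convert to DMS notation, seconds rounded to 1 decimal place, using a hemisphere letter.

89°09′49.0″ S, 50°54′20.7″ W

Latitude: 0.163620 × 60 = 9.81720′ → 9′, remainder × 60 = 49.032″
Lon: whole degrees 50; 54.34560′ → 54′ and 20.736″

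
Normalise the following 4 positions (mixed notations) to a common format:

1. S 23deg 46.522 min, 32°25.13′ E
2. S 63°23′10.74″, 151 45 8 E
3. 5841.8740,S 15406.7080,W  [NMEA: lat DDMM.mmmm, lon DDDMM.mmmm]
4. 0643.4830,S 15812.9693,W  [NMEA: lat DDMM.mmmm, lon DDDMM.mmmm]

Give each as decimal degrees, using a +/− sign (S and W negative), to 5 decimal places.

Point 1:
  φ: 23 + 46.522/60 = 23.775367
  hemisphere S, so the sign is −
  λ: 32 + 25.13/60 = 32.418833
  E ⇒ keep positive
Point 2:
  Latitude: 63° + 23/60 + 10.74/3600 = 63 + 0.383333 + 0.002983 = 63.386317
  S → negative
  λ: 151 + 45/60 + 8/3600 = 151.752222
  E ⇒ keep positive
Point 3:
  Latitude: degrees = first 2 digits = 58, minutes = 41.874; 58 + 41.874/60 = 58.697900
  S ⇒ negate
  Longitude: split at 3 digits → 154° and 6.708′; 154 + 6.708/60 = 154.111800
  hemisphere W, so the sign is −
Point 4:
  Latitude: split at 2 digits → 06° and 43.483′; 6 + 43.483/60 = 6.724717
  S ⇒ negate
  λ: split at 3 digits → 158° and 12.9693′; 158 + 12.9693/60 = 158.216155
  hemisphere W, so the sign is −

1. -23.77537, 32.41883
2. -63.38632, 151.75222
3. -58.69790, -154.11180
4. -6.72472, -158.21616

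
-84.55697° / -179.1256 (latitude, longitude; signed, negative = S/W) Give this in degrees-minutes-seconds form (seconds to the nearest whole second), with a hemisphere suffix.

84°33′25″ S, 179°07′32″ W

Latitude is negative → S; |value| = 84.556970
Latitude: whole degrees 84; 33.41820′ → 33′ and 25.09″
Longitude is negative → W; |value| = 179.125600
λ: 0.125600 × 60 = 7.53600′ → 7′, remainder × 60 = 32.16″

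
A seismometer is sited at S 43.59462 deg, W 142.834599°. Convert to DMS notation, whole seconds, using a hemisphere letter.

43°35′41″ S, 142°50′5″ W

Latitude: 0.594620° → 35.67720′; 0.67720 × 60 = 40.63″
Lon: whole degrees 142; 50.07594′ → 50′ and 4.56″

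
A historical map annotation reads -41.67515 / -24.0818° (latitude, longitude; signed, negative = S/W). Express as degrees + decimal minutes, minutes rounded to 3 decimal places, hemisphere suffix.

Latitude is negative → S; |value| = 41.675150
φ: minutes = (41.675150 − 41) × 60 = 40.50900
Longitude is negative → W; |value| = 24.081800
λ: fractional part 0.081800 → 4.90800 minutes

41° 40.509′ S, 24° 4.908′ W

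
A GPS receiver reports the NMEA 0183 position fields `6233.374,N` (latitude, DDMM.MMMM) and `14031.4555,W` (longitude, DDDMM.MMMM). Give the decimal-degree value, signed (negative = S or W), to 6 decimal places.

Latitude: degrees = first 2 digits = 62, minutes = 33.374; 62 + 33.374/60 = 62.5562333
N ⇒ keep positive
λ: split at 3 digits → 140° and 31.4555′; 140 + 31.4555/60 = 140.5242583
W ⇒ negate

62.556233, -140.524258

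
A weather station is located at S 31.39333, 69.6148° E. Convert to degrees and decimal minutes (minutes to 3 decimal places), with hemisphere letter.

31° 23.600′ S, 69° 36.888′ E

Lat: minutes = (31.393330 − 31) × 60 = 23.59980
λ: minutes = (69.614800 − 69) × 60 = 36.88800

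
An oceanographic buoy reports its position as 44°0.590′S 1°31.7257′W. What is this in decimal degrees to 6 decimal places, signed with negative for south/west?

-44.009833, -1.528762

Lat: 44 + 0.59/60 = 44.0098333
S → negative
Lon: 31.7257′ = 0.528762°; total 1.5287617
W ⇒ negate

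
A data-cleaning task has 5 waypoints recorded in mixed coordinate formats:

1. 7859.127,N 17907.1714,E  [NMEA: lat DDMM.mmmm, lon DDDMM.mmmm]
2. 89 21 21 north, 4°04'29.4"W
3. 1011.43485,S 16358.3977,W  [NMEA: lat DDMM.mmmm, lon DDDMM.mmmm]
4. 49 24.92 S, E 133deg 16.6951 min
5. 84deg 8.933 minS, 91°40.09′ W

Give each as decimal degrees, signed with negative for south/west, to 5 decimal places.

Point 1:
  Lat: degrees = first 2 digits = 78, minutes = 59.127; 78 + 59.127/60 = 78.985450
  N → positive
  λ: split at 3 digits → 179° and 7.1714′; 179 + 7.1714/60 = 179.119523
  E → positive
Point 2:
  Latitude: 89 + 21/60 + 21/3600 = 89.355833
  N ⇒ keep positive
  Lon: 4′ + 29.4″ = 4.49000′; 4 + 4.49000/60 = 4.074833
  W ⇒ negate
Point 3:
  Lat: degrees = first 2 digits = 10, minutes = 11.43485; 10 + 11.43485/60 = 10.190581
  hemisphere S, so the sign is −
  λ: split at 3 digits → 163° and 58.3977′; 163 + 58.3977/60 = 163.973295
  W → negative
Point 4:
  Lat: 24.92′ = 0.415333°; total 49.415333
  S ⇒ negate
  λ: 133 + 16.6951/60 = 133.278252
  E → positive
Point 5:
  Lat: 8.933′ = 0.148883°; total 84.148883
  S → negative
  Lon: 40.09′ = 0.668167°; total 91.668167
  W ⇒ negate

1. 78.98545, 179.11952
2. 89.35583, -4.07483
3. -10.19058, -163.97330
4. -49.41533, 133.27825
5. -84.14888, -91.66817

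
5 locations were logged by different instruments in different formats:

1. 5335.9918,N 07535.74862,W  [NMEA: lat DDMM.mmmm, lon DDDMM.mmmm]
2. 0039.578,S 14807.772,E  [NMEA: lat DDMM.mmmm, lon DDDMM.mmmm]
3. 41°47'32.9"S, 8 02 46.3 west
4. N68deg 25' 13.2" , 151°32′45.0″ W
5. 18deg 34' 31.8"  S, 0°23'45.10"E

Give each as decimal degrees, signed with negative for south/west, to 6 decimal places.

1. 53.599863, -75.595810
2. -0.659633, 148.129533
3. -41.792472, -8.046194
4. 68.420333, -151.545833
5. -18.575500, 0.395861

Point 1:
  Lat: degrees = first 2 digits = 53, minutes = 35.9918; 53 + 35.9918/60 = 53.5998633
  N → positive
  Lon: split at 3 digits → 075° and 35.74862′; 75 + 35.74862/60 = 75.5958103
  W ⇒ negate
Point 2:
  Lat: degrees = first 2 digits = 0, minutes = 39.578; 0 + 39.578/60 = 0.6596333
  hemisphere S, so the sign is −
  Longitude: degrees = first 3 digits = 148, minutes = 7.772; 148 + 7.772/60 = 148.1295333
  E → positive
Point 3:
  Lat: 41 + 47/60 + 32.9/3600 = 41.7924722
  S ⇒ negate
  λ: 2′ + 46.3″ = 2.77167′; 8 + 2.77167/60 = 8.0461944
  W → negative
Point 4:
  Lat: 68 + 25/60 + 13.2/3600 = 68.4203333
  N ⇒ keep positive
  λ: 151 + 32/60 + 45/3600 = 151.5458333
  hemisphere W, so the sign is −
Point 5:
  φ: 34′ + 31.8″ = 34.53000′; 18 + 34.53000/60 = 18.5755000
  S ⇒ negate
  Lon: 23′ + 45.1″ = 23.75167′; 0 + 23.75167/60 = 0.3958611
  E → positive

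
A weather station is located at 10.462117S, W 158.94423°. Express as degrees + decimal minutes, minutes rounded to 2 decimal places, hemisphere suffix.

10° 27.73′ S, 158° 56.65′ W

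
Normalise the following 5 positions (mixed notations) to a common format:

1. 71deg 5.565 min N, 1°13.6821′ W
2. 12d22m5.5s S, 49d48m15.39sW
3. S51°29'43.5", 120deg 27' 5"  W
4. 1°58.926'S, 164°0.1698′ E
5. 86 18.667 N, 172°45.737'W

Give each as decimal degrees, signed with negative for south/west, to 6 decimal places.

Point 1:
  φ: 5.565′ = 0.092750°; total 71.0927500
  N ⇒ keep positive
  Longitude: 1 + 13.6821/60 = 1.2280350
  hemisphere W, so the sign is −
Point 2:
  Lat: 22′ + 5.5″ = 22.09167′; 12 + 22.09167/60 = 12.3681944
  S → negative
  Lon: 48′ + 15.39″ = 48.25650′; 49 + 48.25650/60 = 49.8042750
  hemisphere W, so the sign is −
Point 3:
  Latitude: 51 + 29/60 + 43.5/3600 = 51.4954167
  S ⇒ negate
  λ: 27′ + 5″ = 27.08333′; 120 + 27.08333/60 = 120.4513889
  W → negative
Point 4:
  Lat: 1 + 58.926/60 = 1.9821000
  S ⇒ negate
  Lon: 0.1698′ = 0.002830°; total 164.0028300
  E ⇒ keep positive
Point 5:
  Lat: 18.667′ = 0.311117°; total 86.3111167
  N ⇒ keep positive
  Lon: 45.737′ = 0.762283°; total 172.7622833
  W ⇒ negate

1. 71.092750, -1.228035
2. -12.368194, -49.804275
3. -51.495417, -120.451389
4. -1.982100, 164.002830
5. 86.311117, -172.762283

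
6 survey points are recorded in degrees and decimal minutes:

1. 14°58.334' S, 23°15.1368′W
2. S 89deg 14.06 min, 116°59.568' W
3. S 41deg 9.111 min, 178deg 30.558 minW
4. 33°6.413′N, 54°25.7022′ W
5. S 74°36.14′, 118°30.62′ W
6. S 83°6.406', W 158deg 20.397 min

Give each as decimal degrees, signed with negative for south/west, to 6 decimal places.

Point 1:
  Latitude: 58.334′ = 0.972233°; total 14.9722333
  S → negative
  Lon: 23 + 15.1368/60 = 23.2522800
  W → negative
Point 2:
  φ: 89 + 14.06/60 = 89.2343333
  hemisphere S, so the sign is −
  λ: 116 + 59.568/60 = 116.9928000
  hemisphere W, so the sign is −
Point 3:
  φ: 41 + 9.111/60 = 41.1518500
  hemisphere S, so the sign is −
  Lon: 178 + 30.558/60 = 178.5093000
  hemisphere W, so the sign is −
Point 4:
  Lat: 6.413′ = 0.106883°; total 33.1068833
  N → positive
  λ: 25.7022′ = 0.428370°; total 54.4283700
  hemisphere W, so the sign is −
Point 5:
  Lat: 74 + 36.14/60 = 74.6023333
  hemisphere S, so the sign is −
  Longitude: 118 + 30.62/60 = 118.5103333
  W → negative
Point 6:
  φ: 83 + 6.406/60 = 83.1067667
  S → negative
  Lon: 20.397′ = 0.339950°; total 158.3399500
  hemisphere W, so the sign is −

1. -14.972233, -23.252280
2. -89.234333, -116.992800
3. -41.151850, -178.509300
4. 33.106883, -54.428370
5. -74.602333, -118.510333
6. -83.106767, -158.339950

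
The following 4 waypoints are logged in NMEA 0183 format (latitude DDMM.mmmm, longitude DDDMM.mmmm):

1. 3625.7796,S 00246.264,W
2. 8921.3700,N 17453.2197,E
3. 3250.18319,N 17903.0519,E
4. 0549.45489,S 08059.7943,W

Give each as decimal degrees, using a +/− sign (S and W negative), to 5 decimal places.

Point 1:
  Lat: degrees = first 2 digits = 36, minutes = 25.7796; 36 + 25.7796/60 = 36.429660
  S ⇒ negate
  Lon: split at 3 digits → 002° and 46.264′; 2 + 46.264/60 = 2.771067
  hemisphere W, so the sign is −
Point 2:
  Latitude: degrees = first 2 digits = 89, minutes = 21.37; 89 + 21.37/60 = 89.356167
  N → positive
  λ: split at 3 digits → 174° and 53.2197′; 174 + 53.2197/60 = 174.886995
  E ⇒ keep positive
Point 3:
  Lat: split at 2 digits → 32° and 50.18319′; 32 + 50.18319/60 = 32.836387
  N ⇒ keep positive
  Lon: degrees = first 3 digits = 179, minutes = 3.0519; 179 + 3.0519/60 = 179.050865
  E ⇒ keep positive
Point 4:
  Lat: degrees = first 2 digits = 5, minutes = 49.45489; 5 + 49.45489/60 = 5.824248
  S → negative
  Longitude: degrees = first 3 digits = 80, minutes = 59.7943; 80 + 59.7943/60 = 80.996572
  hemisphere W, so the sign is −

1. -36.42966, -2.77107
2. 89.35617, 174.88700
3. 32.83639, 179.05087
4. -5.82425, -80.99657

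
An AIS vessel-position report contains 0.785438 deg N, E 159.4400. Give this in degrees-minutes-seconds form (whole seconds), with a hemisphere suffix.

0°47′8″ N, 159°26′24″ E

Latitude: whole degrees 0; 47.12628′ → 47′ and 7.58″
Longitude: whole degrees 159; 26.40000′ → 26′ and 24.00″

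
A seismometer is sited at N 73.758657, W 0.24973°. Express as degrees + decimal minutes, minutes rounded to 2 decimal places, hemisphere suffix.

φ: 73° + 0.758657 × 60 = 73° 45.5194′
λ: 0° + 0.249730 × 60 = 0° 14.9838′

73° 45.52′ N, 0° 14.98′ W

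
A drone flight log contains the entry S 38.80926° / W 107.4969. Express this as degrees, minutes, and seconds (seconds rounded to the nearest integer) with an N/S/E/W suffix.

φ: 0.809260 × 60 = 48.55560′ → 48′, remainder × 60 = 33.34″
Longitude: 0.496900° → 29.81400′; 0.81400 × 60 = 48.84″

38°48′33″ S, 107°29′49″ W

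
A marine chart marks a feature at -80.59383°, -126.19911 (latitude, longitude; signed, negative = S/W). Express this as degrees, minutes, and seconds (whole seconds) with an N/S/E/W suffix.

Latitude is negative → S; |value| = 80.593830
Latitude: 0.593830° → 35.62980′; 0.62980 × 60 = 37.79″
Longitude is negative → W; |value| = 126.199110
Longitude: 0.199110 × 60 = 11.94660′ → 11′, remainder × 60 = 56.80″

80°35′38″ S, 126°11′57″ W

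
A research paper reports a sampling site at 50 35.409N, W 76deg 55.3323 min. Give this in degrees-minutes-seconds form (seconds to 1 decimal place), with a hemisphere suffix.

50°35′24.5″ N, 76°55′19.9″ W

φ: 35.40900′ → 35′ and 0.40900 × 60 = 24.540″
Longitude: fractional minutes 0.33230 × 60 = 19.938″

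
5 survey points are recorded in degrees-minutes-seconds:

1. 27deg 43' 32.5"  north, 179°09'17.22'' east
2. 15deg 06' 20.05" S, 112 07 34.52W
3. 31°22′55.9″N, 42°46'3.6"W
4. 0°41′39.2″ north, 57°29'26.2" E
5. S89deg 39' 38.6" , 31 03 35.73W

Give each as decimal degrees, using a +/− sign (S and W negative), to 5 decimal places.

1. 27.72569, 179.15478
2. -15.10557, -112.12626
3. 31.38219, -42.76767
4. 0.69422, 57.49061
5. -89.66072, -31.05993

Point 1:
  Latitude: 43′ + 32.5″ = 43.54167′; 27 + 43.54167/60 = 27.725694
  N → positive
  Lon: 9′ + 17.22″ = 9.28700′; 179 + 9.28700/60 = 179.154783
  E → positive
Point 2:
  Lat: 6′ + 20.05″ = 6.33417′; 15 + 6.33417/60 = 15.105569
  hemisphere S, so the sign is −
  Longitude: 112° + 7/60 + 34.52/3600 = 112 + 0.116667 + 0.009589 = 112.126256
  W → negative
Point 3:
  Latitude: 31° + 22/60 + 55.9/3600 = 31 + 0.366667 + 0.015528 = 31.382194
  N ⇒ keep positive
  Lon: 42 + 46/60 + 3.6/3600 = 42.767667
  W ⇒ negate
Point 4:
  Lat: 0 + 41/60 + 39.2/3600 = 0.694222
  N → positive
  Lon: 29′ + 26.2″ = 29.43667′; 57 + 29.43667/60 = 57.490611
  E ⇒ keep positive
Point 5:
  Lat: 89 + 39/60 + 38.6/3600 = 89.660722
  S → negative
  Longitude: 3′ + 35.73″ = 3.59550′; 31 + 3.59550/60 = 31.059925
  hemisphere W, so the sign is −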